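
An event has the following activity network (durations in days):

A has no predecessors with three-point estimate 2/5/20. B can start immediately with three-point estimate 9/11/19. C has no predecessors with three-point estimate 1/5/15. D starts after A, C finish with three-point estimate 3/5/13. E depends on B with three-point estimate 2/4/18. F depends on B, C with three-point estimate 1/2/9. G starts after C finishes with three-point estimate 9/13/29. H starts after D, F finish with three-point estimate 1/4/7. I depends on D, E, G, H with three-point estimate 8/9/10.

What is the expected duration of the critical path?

te_A = (2 + 4·5 + 20)/6 = 42/6 = 7
te_B = (9 + 4·11 + 19)/6 = 72/6 = 12
te_C = (1 + 4·5 + 15)/6 = 36/6 = 6
te_D = (3 + 4·5 + 13)/6 = 36/6 = 6
te_E = (2 + 4·4 + 18)/6 = 36/6 = 6
te_F = (1 + 4·2 + 9)/6 = 18/6 = 3
te_G = (9 + 4·13 + 29)/6 = 90/6 = 15
te_H = (1 + 4·4 + 7)/6 = 24/6 = 4
te_I = (8 + 4·9 + 10)/6 = 54/6 = 9

Forward pass:
ES_A = 0; EF_A = 7
ES_B = 0; EF_B = 12
ES_C = 0; EF_C = 6
ES_D = max(EF_A=7, EF_C=6) = 7; EF_D = 7+6 = 13
ES_E = 12; EF_E = 12+6 = 18
ES_F = max(EF_B=12, EF_C=6) = 12; EF_F = 12+3 = 15
ES_G = 6; EF_G = 6+15 = 21
ES_H = max(EF_D=13, EF_F=15) = 15; EF_H = 15+4 = 19
ES_I = max(EF_D=13, EF_E=18, EF_G=21, EF_H=19) = 21; EF_I = 21+9 = 30
Expected project duration μ = 30 days. Critical path: C → G → I.

30 days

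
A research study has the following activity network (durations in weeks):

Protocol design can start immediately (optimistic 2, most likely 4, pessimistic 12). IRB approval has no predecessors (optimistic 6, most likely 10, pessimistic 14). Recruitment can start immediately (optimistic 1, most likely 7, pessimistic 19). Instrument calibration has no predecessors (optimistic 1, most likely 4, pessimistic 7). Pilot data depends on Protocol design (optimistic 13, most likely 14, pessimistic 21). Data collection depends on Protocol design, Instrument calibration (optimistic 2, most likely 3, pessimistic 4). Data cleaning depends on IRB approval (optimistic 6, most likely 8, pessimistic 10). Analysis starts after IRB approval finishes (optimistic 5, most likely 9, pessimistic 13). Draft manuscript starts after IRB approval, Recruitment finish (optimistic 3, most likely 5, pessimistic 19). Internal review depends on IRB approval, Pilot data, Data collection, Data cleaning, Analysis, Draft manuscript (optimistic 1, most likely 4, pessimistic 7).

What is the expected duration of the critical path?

24 weeks

te_Protocol design = (2 + 4·4 + 12)/6 = 30/6 = 5
te_IRB approval = (6 + 4·10 + 14)/6 = 60/6 = 10
te_Recruitment = (1 + 4·7 + 19)/6 = 48/6 = 8
te_Instrument calibration = (1 + 4·4 + 7)/6 = 24/6 = 4
te_Pilot data = (13 + 4·14 + 21)/6 = 90/6 = 15
te_Data collection = (2 + 4·3 + 4)/6 = 18/6 = 3
te_Data cleaning = (6 + 4·8 + 10)/6 = 48/6 = 8
te_Analysis = (5 + 4·9 + 13)/6 = 54/6 = 9
te_Draft manuscript = (3 + 4·5 + 19)/6 = 42/6 = 7
te_Internal review = (1 + 4·4 + 7)/6 = 24/6 = 4

Forward pass:
ES_Protocol design = 0; EF_Protocol design = 5
ES_IRB approval = 0; EF_IRB approval = 10
ES_Recruitment = 0; EF_Recruitment = 8
ES_Instrument calibration = 0; EF_Instrument calibration = 4
ES_Pilot data = 5; EF_Pilot data = 5+15 = 20
ES_Data collection = max(EF_Protocol design=5, EF_Instrument calibration=4) = 5; EF_Data collection = 5+3 = 8
ES_Data cleaning = 10; EF_Data cleaning = 10+8 = 18
ES_Analysis = 10; EF_Analysis = 10+9 = 19
ES_Draft manuscript = max(EF_IRB approval=10, EF_Recruitment=8) = 10; EF_Draft manuscript = 10+7 = 17
ES_Internal review = max(EF_IRB approval=10, EF_Pilot data=20, EF_Data collection=8, EF_Data cleaning=18, EF_Analysis=19, EF_Draft manuscript=17) = 20; EF_Internal review = 20+4 = 24
Expected project duration μ = 24 weeks. Critical path: Protocol design → Pilot data → Internal review.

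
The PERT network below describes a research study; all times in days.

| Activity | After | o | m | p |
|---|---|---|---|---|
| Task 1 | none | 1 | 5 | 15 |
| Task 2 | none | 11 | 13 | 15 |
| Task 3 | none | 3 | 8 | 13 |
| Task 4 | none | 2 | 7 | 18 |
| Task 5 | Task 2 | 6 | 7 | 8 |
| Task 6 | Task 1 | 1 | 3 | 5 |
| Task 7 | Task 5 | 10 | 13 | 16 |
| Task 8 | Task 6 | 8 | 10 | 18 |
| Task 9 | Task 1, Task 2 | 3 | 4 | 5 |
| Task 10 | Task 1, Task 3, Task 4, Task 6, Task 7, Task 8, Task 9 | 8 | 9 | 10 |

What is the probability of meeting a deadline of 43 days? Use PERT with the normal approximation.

te_Task 1 = (1 + 4·5 + 15)/6 = 36/6 = 6; σ²_Task 1 = ((15−1)/6)² = 5.444
te_Task 2 = (11 + 4·13 + 15)/6 = 78/6 = 13; σ²_Task 2 = ((15−11)/6)² = 0.444
te_Task 3 = (3 + 4·8 + 13)/6 = 48/6 = 8; σ²_Task 3 = ((13−3)/6)² = 2.778
te_Task 4 = (2 + 4·7 + 18)/6 = 48/6 = 8; σ²_Task 4 = ((18−2)/6)² = 7.111
te_Task 5 = (6 + 4·7 + 8)/6 = 42/6 = 7; σ²_Task 5 = ((8−6)/6)² = 0.111
te_Task 6 = (1 + 4·3 + 5)/6 = 18/6 = 3; σ²_Task 6 = ((5−1)/6)² = 0.444
te_Task 7 = (10 + 4·13 + 16)/6 = 78/6 = 13; σ²_Task 7 = ((16−10)/6)² = 1.000
te_Task 8 = (8 + 4·10 + 18)/6 = 66/6 = 11; σ²_Task 8 = ((18−8)/6)² = 2.778
te_Task 9 = (3 + 4·4 + 5)/6 = 24/6 = 4; σ²_Task 9 = ((5−3)/6)² = 0.111
te_Task 10 = (8 + 4·9 + 10)/6 = 54/6 = 9; σ²_Task 10 = ((10−8)/6)² = 0.111

Forward pass:
ES_Task 1 = 0; EF_Task 1 = 6
ES_Task 2 = 0; EF_Task 2 = 13
ES_Task 3 = 0; EF_Task 3 = 8
ES_Task 4 = 0; EF_Task 4 = 8
ES_Task 5 = 13; EF_Task 5 = 13+7 = 20
ES_Task 6 = 6; EF_Task 6 = 6+3 = 9
ES_Task 7 = 20; EF_Task 7 = 20+13 = 33
ES_Task 8 = 9; EF_Task 8 = 9+11 = 20
ES_Task 9 = max(EF_Task 1=6, EF_Task 2=13) = 13; EF_Task 9 = 13+4 = 17
ES_Task 10 = max(EF_Task 1=6, EF_Task 3=8, EF_Task 4=8, EF_Task 6=9, EF_Task 7=33, EF_Task 8=20, EF_Task 9=17) = 33; EF_Task 10 = 33+9 = 42
Expected project duration μ = 42 days. Critical path: Task 2 → Task 5 → Task 7 → Task 10.

Variance along critical path = 0.444 + 0.111 + 1.000 + 0.111 = 1.667; σ = √1.667 = 1.291 days.
Z = (43 − 42) / 1.291 = 0.775
P(T ≤ 43) = Φ(0.775) ≈ 0.781

0.781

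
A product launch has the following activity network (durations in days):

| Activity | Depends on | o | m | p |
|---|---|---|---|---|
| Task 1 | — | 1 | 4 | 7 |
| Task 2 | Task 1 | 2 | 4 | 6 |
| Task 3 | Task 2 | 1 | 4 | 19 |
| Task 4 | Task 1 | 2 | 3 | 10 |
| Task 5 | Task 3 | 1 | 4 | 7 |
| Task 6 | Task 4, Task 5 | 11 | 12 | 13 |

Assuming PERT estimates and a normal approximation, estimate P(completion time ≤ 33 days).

0.811

te_Task 1 = (1 + 4·4 + 7)/6 = 24/6 = 4; σ²_Task 1 = ((7−1)/6)² = 1.000
te_Task 2 = (2 + 4·4 + 6)/6 = 24/6 = 4; σ²_Task 2 = ((6−2)/6)² = 0.444
te_Task 3 = (1 + 4·4 + 19)/6 = 36/6 = 6; σ²_Task 3 = ((19−1)/6)² = 9.000
te_Task 4 = (2 + 4·3 + 10)/6 = 24/6 = 4; σ²_Task 4 = ((10−2)/6)² = 1.778
te_Task 5 = (1 + 4·4 + 7)/6 = 24/6 = 4; σ²_Task 5 = ((7−1)/6)² = 1.000
te_Task 6 = (11 + 4·12 + 13)/6 = 72/6 = 12; σ²_Task 6 = ((13−11)/6)² = 0.111

Forward pass:
ES_Task 1 = 0; EF_Task 1 = 4
ES_Task 2 = 4; EF_Task 2 = 4+4 = 8
ES_Task 3 = 8; EF_Task 3 = 8+6 = 14
ES_Task 4 = 4; EF_Task 4 = 4+4 = 8
ES_Task 5 = 14; EF_Task 5 = 14+4 = 18
ES_Task 6 = max(EF_Task 4=8, EF_Task 5=18) = 18; EF_Task 6 = 18+12 = 30
Expected project duration μ = 30 days. Critical path: Task 1 → Task 2 → Task 3 → Task 5 → Task 6.

Variance along critical path = 1.000 + 0.444 + 9.000 + 1.000 + 0.111 = 11.556; σ = √11.556 = 3.399 days.
Z = (33 − 30) / 3.399 = 0.883
P(T ≤ 33) = Φ(0.883) ≈ 0.811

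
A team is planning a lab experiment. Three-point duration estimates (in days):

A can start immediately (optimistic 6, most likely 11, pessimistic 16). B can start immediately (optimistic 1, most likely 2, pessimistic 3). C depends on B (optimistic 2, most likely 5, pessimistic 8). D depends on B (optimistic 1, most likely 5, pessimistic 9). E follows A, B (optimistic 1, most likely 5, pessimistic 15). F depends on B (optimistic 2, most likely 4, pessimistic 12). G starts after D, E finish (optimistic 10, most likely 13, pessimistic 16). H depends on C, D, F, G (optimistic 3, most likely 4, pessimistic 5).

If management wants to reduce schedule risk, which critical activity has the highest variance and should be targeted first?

te_A = (6 + 4·11 + 16)/6 = 66/6 = 11; σ²_A = ((16−6)/6)² = 2.778
te_B = (1 + 4·2 + 3)/6 = 12/6 = 2; σ²_B = ((3−1)/6)² = 0.111
te_C = (2 + 4·5 + 8)/6 = 30/6 = 5; σ²_C = ((8−2)/6)² = 1.000
te_D = (1 + 4·5 + 9)/6 = 30/6 = 5; σ²_D = ((9−1)/6)² = 1.778
te_E = (1 + 4·5 + 15)/6 = 36/6 = 6; σ²_E = ((15−1)/6)² = 5.444
te_F = (2 + 4·4 + 12)/6 = 30/6 = 5; σ²_F = ((12−2)/6)² = 2.778
te_G = (10 + 4·13 + 16)/6 = 78/6 = 13; σ²_G = ((16−10)/6)² = 1.000
te_H = (3 + 4·4 + 5)/6 = 24/6 = 4; σ²_H = ((5−3)/6)² = 0.111

Forward pass:
ES_A = 0; EF_A = 11
ES_B = 0; EF_B = 2
ES_C = 2; EF_C = 2+5 = 7
ES_D = 2; EF_D = 2+5 = 7
ES_E = max(EF_A=11, EF_B=2) = 11; EF_E = 11+6 = 17
ES_F = 2; EF_F = 2+5 = 7
ES_G = max(EF_D=7, EF_E=17) = 17; EF_G = 17+13 = 30
ES_H = max(EF_C=7, EF_D=7, EF_F=7, EF_G=30) = 30; EF_H = 30+4 = 34
Expected project duration μ = 34 days. Critical path: A → E → G → H.

Variances on critical path: σ²_A=2.778, σ²_E=5.444, σ²_G=1.000, σ²_H=0.111.
Largest is σ²_E = 5.444.

E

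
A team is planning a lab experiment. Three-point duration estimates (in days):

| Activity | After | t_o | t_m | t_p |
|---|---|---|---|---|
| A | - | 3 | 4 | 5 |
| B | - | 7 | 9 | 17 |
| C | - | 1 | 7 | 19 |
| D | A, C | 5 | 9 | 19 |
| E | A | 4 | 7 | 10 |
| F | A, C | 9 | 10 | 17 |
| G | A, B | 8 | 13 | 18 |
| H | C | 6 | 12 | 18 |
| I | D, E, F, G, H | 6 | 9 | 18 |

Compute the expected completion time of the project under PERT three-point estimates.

te_A = (3 + 4·4 + 5)/6 = 24/6 = 4
te_B = (7 + 4·9 + 17)/6 = 60/6 = 10
te_C = (1 + 4·7 + 19)/6 = 48/6 = 8
te_D = (5 + 4·9 + 19)/6 = 60/6 = 10
te_E = (4 + 4·7 + 10)/6 = 42/6 = 7
te_F = (9 + 4·10 + 17)/6 = 66/6 = 11
te_G = (8 + 4·13 + 18)/6 = 78/6 = 13
te_H = (6 + 4·12 + 18)/6 = 72/6 = 12
te_I = (6 + 4·9 + 18)/6 = 60/6 = 10

Forward pass:
ES_A = 0; EF_A = 4
ES_B = 0; EF_B = 10
ES_C = 0; EF_C = 8
ES_D = max(EF_A=4, EF_C=8) = 8; EF_D = 8+10 = 18
ES_E = 4; EF_E = 4+7 = 11
ES_F = max(EF_A=4, EF_C=8) = 8; EF_F = 8+11 = 19
ES_G = max(EF_A=4, EF_B=10) = 10; EF_G = 10+13 = 23
ES_H = 8; EF_H = 8+12 = 20
ES_I = max(EF_D=18, EF_E=11, EF_F=19, EF_G=23, EF_H=20) = 23; EF_I = 23+10 = 33
Expected project duration μ = 33 days. Critical path: B → G → I.

33 days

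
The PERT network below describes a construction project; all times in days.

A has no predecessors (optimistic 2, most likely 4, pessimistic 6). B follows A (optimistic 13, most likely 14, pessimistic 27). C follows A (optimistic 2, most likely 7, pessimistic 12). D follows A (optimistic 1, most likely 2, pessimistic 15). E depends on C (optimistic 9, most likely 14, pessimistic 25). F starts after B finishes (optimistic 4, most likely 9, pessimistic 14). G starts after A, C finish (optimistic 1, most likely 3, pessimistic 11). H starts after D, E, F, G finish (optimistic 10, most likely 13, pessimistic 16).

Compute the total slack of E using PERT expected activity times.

te_A = (2 + 4·4 + 6)/6 = 24/6 = 4
te_B = (13 + 4·14 + 27)/6 = 96/6 = 16
te_C = (2 + 4·7 + 12)/6 = 42/6 = 7
te_D = (1 + 4·2 + 15)/6 = 24/6 = 4
te_E = (9 + 4·14 + 25)/6 = 90/6 = 15
te_F = (4 + 4·9 + 14)/6 = 54/6 = 9
te_G = (1 + 4·3 + 11)/6 = 24/6 = 4
te_H = (10 + 4·13 + 16)/6 = 78/6 = 13

Forward pass:
ES_A = 0; EF_A = 4
ES_B = 4; EF_B = 4+16 = 20
ES_C = 4; EF_C = 4+7 = 11
ES_D = 4; EF_D = 4+4 = 8
ES_E = 11; EF_E = 11+15 = 26
ES_F = 20; EF_F = 20+9 = 29
ES_G = max(EF_A=4, EF_C=11) = 11; EF_G = 11+4 = 15
ES_H = max(EF_D=8, EF_E=26, EF_F=29, EF_G=15) = 29; EF_H = 29+13 = 42
Expected project duration μ = 42 days. Critical path: A → B → F → H.

Backward pass:
LF_H = 42; LS_H = 42−13 = 29
LF_G = LS_H = 29; LS_G = 29−4 = 25
LF_F = LS_H = 29; LS_F = 29−9 = 20
LF_E = LS_H = 29; LS_E = 29−15 = 14
LF_D = LS_H = 29; LS_D = 29−4 = 25
LF_C = min(LS_E=14, LS_G=25) = 14; LS_C = 14−7 = 7
LF_B = LS_F = 20; LS_B = 20−16 = 4
LF_A = min(LS_B=4, LS_C=7, LS_D=25, LS_G=25) = 4; LS_A = 4−4 = 0
Slack_E = LS_E − ES_E = 14 − 11 = 3

3 days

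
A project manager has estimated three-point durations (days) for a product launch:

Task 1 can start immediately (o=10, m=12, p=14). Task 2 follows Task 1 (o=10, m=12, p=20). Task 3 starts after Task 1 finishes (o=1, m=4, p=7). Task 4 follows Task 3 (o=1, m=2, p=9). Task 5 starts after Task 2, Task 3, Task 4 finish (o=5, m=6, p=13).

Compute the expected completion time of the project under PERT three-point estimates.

32 days

te_Task 1 = (10 + 4·12 + 14)/6 = 72/6 = 12
te_Task 2 = (10 + 4·12 + 20)/6 = 78/6 = 13
te_Task 3 = (1 + 4·4 + 7)/6 = 24/6 = 4
te_Task 4 = (1 + 4·2 + 9)/6 = 18/6 = 3
te_Task 5 = (5 + 4·6 + 13)/6 = 42/6 = 7

Forward pass:
ES_Task 1 = 0; EF_Task 1 = 12
ES_Task 2 = 12; EF_Task 2 = 12+13 = 25
ES_Task 3 = 12; EF_Task 3 = 12+4 = 16
ES_Task 4 = 16; EF_Task 4 = 16+3 = 19
ES_Task 5 = max(EF_Task 2=25, EF_Task 3=16, EF_Task 4=19) = 25; EF_Task 5 = 25+7 = 32
Expected project duration μ = 32 days. Critical path: Task 1 → Task 2 → Task 5.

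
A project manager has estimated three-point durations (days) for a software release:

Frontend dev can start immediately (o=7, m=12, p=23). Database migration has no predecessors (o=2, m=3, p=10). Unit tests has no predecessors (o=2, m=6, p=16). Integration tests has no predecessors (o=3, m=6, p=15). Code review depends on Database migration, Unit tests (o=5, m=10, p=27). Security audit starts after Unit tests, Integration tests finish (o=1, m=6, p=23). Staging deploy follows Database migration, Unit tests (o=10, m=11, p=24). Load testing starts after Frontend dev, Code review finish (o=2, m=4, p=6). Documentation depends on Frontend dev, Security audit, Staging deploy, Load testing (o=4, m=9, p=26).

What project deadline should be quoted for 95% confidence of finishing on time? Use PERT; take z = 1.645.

te_Frontend dev = (7 + 4·12 + 23)/6 = 78/6 = 13; σ²_Frontend dev = ((23−7)/6)² = 7.111
te_Database migration = (2 + 4·3 + 10)/6 = 24/6 = 4; σ²_Database migration = ((10−2)/6)² = 1.778
te_Unit tests = (2 + 4·6 + 16)/6 = 42/6 = 7; σ²_Unit tests = ((16−2)/6)² = 5.444
te_Integration tests = (3 + 4·6 + 15)/6 = 42/6 = 7; σ²_Integration tests = ((15−3)/6)² = 4.000
te_Code review = (5 + 4·10 + 27)/6 = 72/6 = 12; σ²_Code review = ((27−5)/6)² = 13.444
te_Security audit = (1 + 4·6 + 23)/6 = 48/6 = 8; σ²_Security audit = ((23−1)/6)² = 13.444
te_Staging deploy = (10 + 4·11 + 24)/6 = 78/6 = 13; σ²_Staging deploy = ((24−10)/6)² = 5.444
te_Load testing = (2 + 4·4 + 6)/6 = 24/6 = 4; σ²_Load testing = ((6−2)/6)² = 0.444
te_Documentation = (4 + 4·9 + 26)/6 = 66/6 = 11; σ²_Documentation = ((26−4)/6)² = 13.444

Forward pass:
ES_Frontend dev = 0; EF_Frontend dev = 13
ES_Database migration = 0; EF_Database migration = 4
ES_Unit tests = 0; EF_Unit tests = 7
ES_Integration tests = 0; EF_Integration tests = 7
ES_Code review = max(EF_Database migration=4, EF_Unit tests=7) = 7; EF_Code review = 7+12 = 19
ES_Security audit = max(EF_Unit tests=7, EF_Integration tests=7) = 7; EF_Security audit = 7+8 = 15
ES_Staging deploy = max(EF_Database migration=4, EF_Unit tests=7) = 7; EF_Staging deploy = 7+13 = 20
ES_Load testing = max(EF_Frontend dev=13, EF_Code review=19) = 19; EF_Load testing = 19+4 = 23
ES_Documentation = max(EF_Frontend dev=13, EF_Security audit=15, EF_Staging deploy=20, EF_Load testing=23) = 23; EF_Documentation = 23+11 = 34
Expected project duration μ = 34 days. Critical path: Unit tests → Code review → Load testing → Documentation.

Variance along critical path = 5.444 + 13.444 + 0.444 + 13.444 = 32.778; σ = 5.725 days.
D = μ + z·σ = 34 + 1.645·5.725 = 43.4 days

43.4 days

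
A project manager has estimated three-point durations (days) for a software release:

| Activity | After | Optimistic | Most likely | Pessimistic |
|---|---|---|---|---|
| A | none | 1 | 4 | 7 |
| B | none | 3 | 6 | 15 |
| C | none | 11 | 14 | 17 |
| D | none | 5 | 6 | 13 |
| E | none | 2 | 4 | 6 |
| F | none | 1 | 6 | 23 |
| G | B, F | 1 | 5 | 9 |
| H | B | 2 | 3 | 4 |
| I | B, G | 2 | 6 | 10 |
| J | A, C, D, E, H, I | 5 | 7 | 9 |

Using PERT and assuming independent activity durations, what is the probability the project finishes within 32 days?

0.925

te_A = (1 + 4·4 + 7)/6 = 24/6 = 4; σ²_A = ((7−1)/6)² = 1.000
te_B = (3 + 4·6 + 15)/6 = 42/6 = 7; σ²_B = ((15−3)/6)² = 4.000
te_C = (11 + 4·14 + 17)/6 = 84/6 = 14; σ²_C = ((17−11)/6)² = 1.000
te_D = (5 + 4·6 + 13)/6 = 42/6 = 7; σ²_D = ((13−5)/6)² = 1.778
te_E = (2 + 4·4 + 6)/6 = 24/6 = 4; σ²_E = ((6−2)/6)² = 0.444
te_F = (1 + 4·6 + 23)/6 = 48/6 = 8; σ²_F = ((23−1)/6)² = 13.444
te_G = (1 + 4·5 + 9)/6 = 30/6 = 5; σ²_G = ((9−1)/6)² = 1.778
te_H = (2 + 4·3 + 4)/6 = 18/6 = 3; σ²_H = ((4−2)/6)² = 0.111
te_I = (2 + 4·6 + 10)/6 = 36/6 = 6; σ²_I = ((10−2)/6)² = 1.778
te_J = (5 + 4·7 + 9)/6 = 42/6 = 7; σ²_J = ((9−5)/6)² = 0.444

Forward pass:
ES_A = 0; EF_A = 4
ES_B = 0; EF_B = 7
ES_C = 0; EF_C = 14
ES_D = 0; EF_D = 7
ES_E = 0; EF_E = 4
ES_F = 0; EF_F = 8
ES_G = max(EF_B=7, EF_F=8) = 8; EF_G = 8+5 = 13
ES_H = 7; EF_H = 7+3 = 10
ES_I = max(EF_B=7, EF_G=13) = 13; EF_I = 13+6 = 19
ES_J = max(EF_A=4, EF_C=14, EF_D=7, EF_E=4, EF_H=10, EF_I=19) = 19; EF_J = 19+7 = 26
Expected project duration μ = 26 days. Critical path: F → G → I → J.

Variance along critical path = 13.444 + 1.778 + 1.778 + 0.444 = 17.444; σ = √17.444 = 4.177 days.
Z = (32 − 26) / 4.177 = 1.437
P(T ≤ 32) = Φ(1.437) ≈ 0.925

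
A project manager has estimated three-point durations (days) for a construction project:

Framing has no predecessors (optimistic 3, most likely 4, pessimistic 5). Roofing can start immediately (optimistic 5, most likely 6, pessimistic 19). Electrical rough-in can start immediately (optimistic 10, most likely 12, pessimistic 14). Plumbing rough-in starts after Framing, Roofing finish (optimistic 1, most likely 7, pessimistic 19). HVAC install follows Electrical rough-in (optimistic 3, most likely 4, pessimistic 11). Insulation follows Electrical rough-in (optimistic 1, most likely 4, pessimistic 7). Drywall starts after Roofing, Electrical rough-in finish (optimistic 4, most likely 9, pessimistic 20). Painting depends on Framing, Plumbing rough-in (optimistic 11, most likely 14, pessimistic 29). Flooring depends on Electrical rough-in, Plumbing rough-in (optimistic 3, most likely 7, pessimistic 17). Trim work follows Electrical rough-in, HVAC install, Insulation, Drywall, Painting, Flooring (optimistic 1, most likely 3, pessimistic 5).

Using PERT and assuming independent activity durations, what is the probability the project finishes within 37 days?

0.659

te_Framing = (3 + 4·4 + 5)/6 = 24/6 = 4; σ²_Framing = ((5−3)/6)² = 0.111
te_Roofing = (5 + 4·6 + 19)/6 = 48/6 = 8; σ²_Roofing = ((19−5)/6)² = 5.444
te_Electrical rough-in = (10 + 4·12 + 14)/6 = 72/6 = 12; σ²_Electrical rough-in = ((14−10)/6)² = 0.444
te_Plumbing rough-in = (1 + 4·7 + 19)/6 = 48/6 = 8; σ²_Plumbing rough-in = ((19−1)/6)² = 9.000
te_HVAC install = (3 + 4·4 + 11)/6 = 30/6 = 5; σ²_HVAC install = ((11−3)/6)² = 1.778
te_Insulation = (1 + 4·4 + 7)/6 = 24/6 = 4; σ²_Insulation = ((7−1)/6)² = 1.000
te_Drywall = (4 + 4·9 + 20)/6 = 60/6 = 10; σ²_Drywall = ((20−4)/6)² = 7.111
te_Painting = (11 + 4·14 + 29)/6 = 96/6 = 16; σ²_Painting = ((29−11)/6)² = 9.000
te_Flooring = (3 + 4·7 + 17)/6 = 48/6 = 8; σ²_Flooring = ((17−3)/6)² = 5.444
te_Trim work = (1 + 4·3 + 5)/6 = 18/6 = 3; σ²_Trim work = ((5−1)/6)² = 0.444

Forward pass:
ES_Framing = 0; EF_Framing = 4
ES_Roofing = 0; EF_Roofing = 8
ES_Electrical rough-in = 0; EF_Electrical rough-in = 12
ES_Plumbing rough-in = max(EF_Framing=4, EF_Roofing=8) = 8; EF_Plumbing rough-in = 8+8 = 16
ES_HVAC install = 12; EF_HVAC install = 12+5 = 17
ES_Insulation = 12; EF_Insulation = 12+4 = 16
ES_Drywall = max(EF_Roofing=8, EF_Electrical rough-in=12) = 12; EF_Drywall = 12+10 = 22
ES_Painting = max(EF_Framing=4, EF_Plumbing rough-in=16) = 16; EF_Painting = 16+16 = 32
ES_Flooring = max(EF_Electrical rough-in=12, EF_Plumbing rough-in=16) = 16; EF_Flooring = 16+8 = 24
ES_Trim work = max(EF_Electrical rough-in=12, EF_HVAC install=17, EF_Insulation=16, EF_Drywall=22, EF_Painting=32, EF_Flooring=24) = 32; EF_Trim work = 32+3 = 35
Expected project duration μ = 35 days. Critical path: Roofing → Plumbing rough-in → Painting → Trim work.

Variance along critical path = 5.444 + 9.000 + 9.000 + 0.444 = 23.889; σ = √23.889 = 4.888 days.
Z = (37 − 35) / 4.888 = 0.409
P(T ≤ 37) = Φ(0.409) ≈ 0.659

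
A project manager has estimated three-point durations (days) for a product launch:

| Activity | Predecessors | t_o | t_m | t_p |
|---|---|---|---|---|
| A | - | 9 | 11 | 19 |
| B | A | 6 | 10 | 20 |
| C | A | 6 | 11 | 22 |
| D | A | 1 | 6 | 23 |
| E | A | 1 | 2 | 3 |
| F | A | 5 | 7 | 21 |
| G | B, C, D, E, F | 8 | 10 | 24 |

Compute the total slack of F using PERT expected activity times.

te_A = (9 + 4·11 + 19)/6 = 72/6 = 12
te_B = (6 + 4·10 + 20)/6 = 66/6 = 11
te_C = (6 + 4·11 + 22)/6 = 72/6 = 12
te_D = (1 + 4·6 + 23)/6 = 48/6 = 8
te_E = (1 + 4·2 + 3)/6 = 12/6 = 2
te_F = (5 + 4·7 + 21)/6 = 54/6 = 9
te_G = (8 + 4·10 + 24)/6 = 72/6 = 12

Forward pass:
ES_A = 0; EF_A = 12
ES_B = 12; EF_B = 12+11 = 23
ES_C = 12; EF_C = 12+12 = 24
ES_D = 12; EF_D = 12+8 = 20
ES_E = 12; EF_E = 12+2 = 14
ES_F = 12; EF_F = 12+9 = 21
ES_G = max(EF_B=23, EF_C=24, EF_D=20, EF_E=14, EF_F=21) = 24; EF_G = 24+12 = 36
Expected project duration μ = 36 days. Critical path: A → C → G.

Backward pass:
LF_G = 36; LS_G = 36−12 = 24
LF_F = LS_G = 24; LS_F = 24−9 = 15
LF_E = LS_G = 24; LS_E = 24−2 = 22
LF_D = LS_G = 24; LS_D = 24−8 = 16
LF_C = LS_G = 24; LS_C = 24−12 = 12
LF_B = LS_G = 24; LS_B = 24−11 = 13
LF_A = min(LS_B=13, LS_C=12, LS_D=16, LS_E=22, LS_F=15) = 12; LS_A = 12−12 = 0
Slack_F = LS_F − ES_F = 15 − 12 = 3

3 days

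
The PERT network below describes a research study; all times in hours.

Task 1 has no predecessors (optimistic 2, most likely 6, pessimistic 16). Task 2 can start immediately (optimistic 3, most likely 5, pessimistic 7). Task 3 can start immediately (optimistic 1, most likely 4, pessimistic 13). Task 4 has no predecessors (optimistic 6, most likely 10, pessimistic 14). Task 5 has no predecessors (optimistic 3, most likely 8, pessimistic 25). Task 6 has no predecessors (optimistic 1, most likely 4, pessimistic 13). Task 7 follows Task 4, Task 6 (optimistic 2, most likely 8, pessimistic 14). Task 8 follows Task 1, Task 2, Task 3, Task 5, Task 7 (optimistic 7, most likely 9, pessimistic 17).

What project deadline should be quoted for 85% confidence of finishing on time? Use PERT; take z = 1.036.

te_Task 1 = (2 + 4·6 + 16)/6 = 42/6 = 7; σ²_Task 1 = ((16−2)/6)² = 5.444
te_Task 2 = (3 + 4·5 + 7)/6 = 30/6 = 5; σ²_Task 2 = ((7−3)/6)² = 0.444
te_Task 3 = (1 + 4·4 + 13)/6 = 30/6 = 5; σ²_Task 3 = ((13−1)/6)² = 4.000
te_Task 4 = (6 + 4·10 + 14)/6 = 60/6 = 10; σ²_Task 4 = ((14−6)/6)² = 1.778
te_Task 5 = (3 + 4·8 + 25)/6 = 60/6 = 10; σ²_Task 5 = ((25−3)/6)² = 13.444
te_Task 6 = (1 + 4·4 + 13)/6 = 30/6 = 5; σ²_Task 6 = ((13−1)/6)² = 4.000
te_Task 7 = (2 + 4·8 + 14)/6 = 48/6 = 8; σ²_Task 7 = ((14−2)/6)² = 4.000
te_Task 8 = (7 + 4·9 + 17)/6 = 60/6 = 10; σ²_Task 8 = ((17−7)/6)² = 2.778

Forward pass:
ES_Task 1 = 0; EF_Task 1 = 7
ES_Task 2 = 0; EF_Task 2 = 5
ES_Task 3 = 0; EF_Task 3 = 5
ES_Task 4 = 0; EF_Task 4 = 10
ES_Task 5 = 0; EF_Task 5 = 10
ES_Task 6 = 0; EF_Task 6 = 5
ES_Task 7 = max(EF_Task 4=10, EF_Task 6=5) = 10; EF_Task 7 = 10+8 = 18
ES_Task 8 = max(EF_Task 1=7, EF_Task 2=5, EF_Task 3=5, EF_Task 5=10, EF_Task 7=18) = 18; EF_Task 8 = 18+10 = 28
Expected project duration μ = 28 hours. Critical path: Task 4 → Task 7 → Task 8.

Variance along critical path = 1.778 + 4.000 + 2.778 = 8.556; σ = 2.925 hours.
D = μ + z·σ = 28 + 1.036·2.925 = 31.0 hours

31.0 hours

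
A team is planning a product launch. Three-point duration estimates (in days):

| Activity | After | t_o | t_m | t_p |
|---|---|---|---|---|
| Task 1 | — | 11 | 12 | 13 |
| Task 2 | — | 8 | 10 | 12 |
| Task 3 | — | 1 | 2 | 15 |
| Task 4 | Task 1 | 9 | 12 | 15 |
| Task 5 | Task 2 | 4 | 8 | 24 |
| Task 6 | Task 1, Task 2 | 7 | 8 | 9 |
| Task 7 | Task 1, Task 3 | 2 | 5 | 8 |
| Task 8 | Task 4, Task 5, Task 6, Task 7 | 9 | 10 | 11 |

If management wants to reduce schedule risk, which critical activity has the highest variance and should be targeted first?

Task 4

te_Task 1 = (11 + 4·12 + 13)/6 = 72/6 = 12; σ²_Task 1 = ((13−11)/6)² = 0.111
te_Task 2 = (8 + 4·10 + 12)/6 = 60/6 = 10; σ²_Task 2 = ((12−8)/6)² = 0.444
te_Task 3 = (1 + 4·2 + 15)/6 = 24/6 = 4; σ²_Task 3 = ((15−1)/6)² = 5.444
te_Task 4 = (9 + 4·12 + 15)/6 = 72/6 = 12; σ²_Task 4 = ((15−9)/6)² = 1.000
te_Task 5 = (4 + 4·8 + 24)/6 = 60/6 = 10; σ²_Task 5 = ((24−4)/6)² = 11.111
te_Task 6 = (7 + 4·8 + 9)/6 = 48/6 = 8; σ²_Task 6 = ((9−7)/6)² = 0.111
te_Task 7 = (2 + 4·5 + 8)/6 = 30/6 = 5; σ²_Task 7 = ((8−2)/6)² = 1.000
te_Task 8 = (9 + 4·10 + 11)/6 = 60/6 = 10; σ²_Task 8 = ((11−9)/6)² = 0.111

Forward pass:
ES_Task 1 = 0; EF_Task 1 = 12
ES_Task 2 = 0; EF_Task 2 = 10
ES_Task 3 = 0; EF_Task 3 = 4
ES_Task 4 = 12; EF_Task 4 = 12+12 = 24
ES_Task 5 = 10; EF_Task 5 = 10+10 = 20
ES_Task 6 = max(EF_Task 1=12, EF_Task 2=10) = 12; EF_Task 6 = 12+8 = 20
ES_Task 7 = max(EF_Task 1=12, EF_Task 3=4) = 12; EF_Task 7 = 12+5 = 17
ES_Task 8 = max(EF_Task 4=24, EF_Task 5=20, EF_Task 6=20, EF_Task 7=17) = 24; EF_Task 8 = 24+10 = 34
Expected project duration μ = 34 days. Critical path: Task 1 → Task 4 → Task 8.

Variances on critical path: σ²_Task 1=0.111, σ²_Task 4=1.000, σ²_Task 8=0.111.
Largest is σ²_Task 4 = 1.000.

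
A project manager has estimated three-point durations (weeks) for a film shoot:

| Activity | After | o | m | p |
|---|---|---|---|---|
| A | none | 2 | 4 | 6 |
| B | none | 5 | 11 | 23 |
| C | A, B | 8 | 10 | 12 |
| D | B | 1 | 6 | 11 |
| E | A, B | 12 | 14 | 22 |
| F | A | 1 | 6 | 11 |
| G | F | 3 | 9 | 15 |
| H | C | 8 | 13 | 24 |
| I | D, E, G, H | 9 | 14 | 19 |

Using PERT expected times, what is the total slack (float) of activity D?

18 weeks

te_A = (2 + 4·4 + 6)/6 = 24/6 = 4
te_B = (5 + 4·11 + 23)/6 = 72/6 = 12
te_C = (8 + 4·10 + 12)/6 = 60/6 = 10
te_D = (1 + 4·6 + 11)/6 = 36/6 = 6
te_E = (12 + 4·14 + 22)/6 = 90/6 = 15
te_F = (1 + 4·6 + 11)/6 = 36/6 = 6
te_G = (3 + 4·9 + 15)/6 = 54/6 = 9
te_H = (8 + 4·13 + 24)/6 = 84/6 = 14
te_I = (9 + 4·14 + 19)/6 = 84/6 = 14

Forward pass:
ES_A = 0; EF_A = 4
ES_B = 0; EF_B = 12
ES_C = max(EF_A=4, EF_B=12) = 12; EF_C = 12+10 = 22
ES_D = 12; EF_D = 12+6 = 18
ES_E = max(EF_A=4, EF_B=12) = 12; EF_E = 12+15 = 27
ES_F = 4; EF_F = 4+6 = 10
ES_G = 10; EF_G = 10+9 = 19
ES_H = 22; EF_H = 22+14 = 36
ES_I = max(EF_D=18, EF_E=27, EF_G=19, EF_H=36) = 36; EF_I = 36+14 = 50
Expected project duration μ = 50 weeks. Critical path: B → C → H → I.

Backward pass:
LF_I = 50; LS_I = 50−14 = 36
LF_H = LS_I = 36; LS_H = 36−14 = 22
LF_G = LS_I = 36; LS_G = 36−9 = 27
LF_F = LS_G = 27; LS_F = 27−6 = 21
LF_E = LS_I = 36; LS_E = 36−15 = 21
LF_D = LS_I = 36; LS_D = 36−6 = 30
LF_C = LS_H = 22; LS_C = 22−10 = 12
LF_B = min(LS_C=12, LS_D=30, LS_E=21) = 12; LS_B = 12−12 = 0
LF_A = min(LS_C=12, LS_E=21, LS_F=21) = 12; LS_A = 12−4 = 8
Slack_D = LS_D − ES_D = 30 − 12 = 18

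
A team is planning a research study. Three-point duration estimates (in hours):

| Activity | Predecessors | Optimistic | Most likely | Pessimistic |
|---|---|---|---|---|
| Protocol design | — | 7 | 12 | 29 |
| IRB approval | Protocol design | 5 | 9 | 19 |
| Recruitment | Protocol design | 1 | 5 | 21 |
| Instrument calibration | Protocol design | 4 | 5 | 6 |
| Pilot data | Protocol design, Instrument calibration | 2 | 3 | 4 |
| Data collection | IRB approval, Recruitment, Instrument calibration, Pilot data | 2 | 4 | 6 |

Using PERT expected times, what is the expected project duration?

28 hours

te_Protocol design = (7 + 4·12 + 29)/6 = 84/6 = 14
te_IRB approval = (5 + 4·9 + 19)/6 = 60/6 = 10
te_Recruitment = (1 + 4·5 + 21)/6 = 42/6 = 7
te_Instrument calibration = (4 + 4·5 + 6)/6 = 30/6 = 5
te_Pilot data = (2 + 4·3 + 4)/6 = 18/6 = 3
te_Data collection = (2 + 4·4 + 6)/6 = 24/6 = 4

Forward pass:
ES_Protocol design = 0; EF_Protocol design = 14
ES_IRB approval = 14; EF_IRB approval = 14+10 = 24
ES_Recruitment = 14; EF_Recruitment = 14+7 = 21
ES_Instrument calibration = 14; EF_Instrument calibration = 14+5 = 19
ES_Pilot data = max(EF_Protocol design=14, EF_Instrument calibration=19) = 19; EF_Pilot data = 19+3 = 22
ES_Data collection = max(EF_IRB approval=24, EF_Recruitment=21, EF_Instrument calibration=19, EF_Pilot data=22) = 24; EF_Data collection = 24+4 = 28
Expected project duration μ = 28 hours. Critical path: Protocol design → IRB approval → Data collection.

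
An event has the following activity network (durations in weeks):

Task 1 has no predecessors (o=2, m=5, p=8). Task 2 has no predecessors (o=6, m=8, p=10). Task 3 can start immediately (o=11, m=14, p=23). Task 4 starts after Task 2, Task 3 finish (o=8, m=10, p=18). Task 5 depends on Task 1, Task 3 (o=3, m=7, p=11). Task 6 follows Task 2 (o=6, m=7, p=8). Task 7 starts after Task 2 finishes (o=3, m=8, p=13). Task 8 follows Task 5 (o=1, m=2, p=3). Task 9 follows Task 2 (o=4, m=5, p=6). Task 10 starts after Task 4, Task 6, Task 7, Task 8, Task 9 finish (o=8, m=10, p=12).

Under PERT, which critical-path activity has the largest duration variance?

Task 3

te_Task 1 = (2 + 4·5 + 8)/6 = 30/6 = 5; σ²_Task 1 = ((8−2)/6)² = 1.000
te_Task 2 = (6 + 4·8 + 10)/6 = 48/6 = 8; σ²_Task 2 = ((10−6)/6)² = 0.444
te_Task 3 = (11 + 4·14 + 23)/6 = 90/6 = 15; σ²_Task 3 = ((23−11)/6)² = 4.000
te_Task 4 = (8 + 4·10 + 18)/6 = 66/6 = 11; σ²_Task 4 = ((18−8)/6)² = 2.778
te_Task 5 = (3 + 4·7 + 11)/6 = 42/6 = 7; σ²_Task 5 = ((11−3)/6)² = 1.778
te_Task 6 = (6 + 4·7 + 8)/6 = 42/6 = 7; σ²_Task 6 = ((8−6)/6)² = 0.111
te_Task 7 = (3 + 4·8 + 13)/6 = 48/6 = 8; σ²_Task 7 = ((13−3)/6)² = 2.778
te_Task 8 = (1 + 4·2 + 3)/6 = 12/6 = 2; σ²_Task 8 = ((3−1)/6)² = 0.111
te_Task 9 = (4 + 4·5 + 6)/6 = 30/6 = 5; σ²_Task 9 = ((6−4)/6)² = 0.111
te_Task 10 = (8 + 4·10 + 12)/6 = 60/6 = 10; σ²_Task 10 = ((12−8)/6)² = 0.444

Forward pass:
ES_Task 1 = 0; EF_Task 1 = 5
ES_Task 2 = 0; EF_Task 2 = 8
ES_Task 3 = 0; EF_Task 3 = 15
ES_Task 4 = max(EF_Task 2=8, EF_Task 3=15) = 15; EF_Task 4 = 15+11 = 26
ES_Task 5 = max(EF_Task 1=5, EF_Task 3=15) = 15; EF_Task 5 = 15+7 = 22
ES_Task 6 = 8; EF_Task 6 = 8+7 = 15
ES_Task 7 = 8; EF_Task 7 = 8+8 = 16
ES_Task 8 = 22; EF_Task 8 = 22+2 = 24
ES_Task 9 = 8; EF_Task 9 = 8+5 = 13
ES_Task 10 = max(EF_Task 4=26, EF_Task 6=15, EF_Task 7=16, EF_Task 8=24, EF_Task 9=13) = 26; EF_Task 10 = 26+10 = 36
Expected project duration μ = 36 weeks. Critical path: Task 3 → Task 4 → Task 10.

Variances on critical path: σ²_Task 3=4.000, σ²_Task 4=2.778, σ²_Task 10=0.444.
Largest is σ²_Task 3 = 4.000.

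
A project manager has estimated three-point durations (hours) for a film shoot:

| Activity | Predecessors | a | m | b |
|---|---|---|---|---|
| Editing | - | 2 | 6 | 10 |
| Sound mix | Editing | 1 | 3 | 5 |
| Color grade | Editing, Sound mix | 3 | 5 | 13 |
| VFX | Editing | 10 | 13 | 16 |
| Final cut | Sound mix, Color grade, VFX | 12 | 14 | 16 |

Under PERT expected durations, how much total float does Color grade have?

te_Editing = (2 + 4·6 + 10)/6 = 36/6 = 6
te_Sound mix = (1 + 4·3 + 5)/6 = 18/6 = 3
te_Color grade = (3 + 4·5 + 13)/6 = 36/6 = 6
te_VFX = (10 + 4·13 + 16)/6 = 78/6 = 13
te_Final cut = (12 + 4·14 + 16)/6 = 84/6 = 14

Forward pass:
ES_Editing = 0; EF_Editing = 6
ES_Sound mix = 6; EF_Sound mix = 6+3 = 9
ES_Color grade = max(EF_Editing=6, EF_Sound mix=9) = 9; EF_Color grade = 9+6 = 15
ES_VFX = 6; EF_VFX = 6+13 = 19
ES_Final cut = max(EF_Sound mix=9, EF_Color grade=15, EF_VFX=19) = 19; EF_Final cut = 19+14 = 33
Expected project duration μ = 33 hours. Critical path: Editing → VFX → Final cut.

Backward pass:
LF_Final cut = 33; LS_Final cut = 33−14 = 19
LF_VFX = LS_Final cut = 19; LS_VFX = 19−13 = 6
LF_Color grade = LS_Final cut = 19; LS_Color grade = 19−6 = 13
LF_Sound mix = min(LS_Color grade=13, LS_Final cut=19) = 13; LS_Sound mix = 13−3 = 10
LF_Editing = min(LS_Sound mix=10, LS_Color grade=13, LS_VFX=6) = 6; LS_Editing = 6−6 = 0
Slack_Color grade = LS_Color grade − ES_Color grade = 13 − 9 = 4

4 hours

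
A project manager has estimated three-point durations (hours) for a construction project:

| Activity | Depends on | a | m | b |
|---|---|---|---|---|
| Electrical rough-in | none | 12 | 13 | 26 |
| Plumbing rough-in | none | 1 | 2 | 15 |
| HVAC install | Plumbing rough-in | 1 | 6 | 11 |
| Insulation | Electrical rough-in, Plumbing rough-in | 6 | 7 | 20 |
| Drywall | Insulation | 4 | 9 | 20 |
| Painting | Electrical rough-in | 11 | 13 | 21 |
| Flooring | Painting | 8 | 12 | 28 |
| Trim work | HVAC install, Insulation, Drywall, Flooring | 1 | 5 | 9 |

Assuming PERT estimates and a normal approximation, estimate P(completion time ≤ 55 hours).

te_Electrical rough-in = (12 + 4·13 + 26)/6 = 90/6 = 15; σ²_Electrical rough-in = ((26−12)/6)² = 5.444
te_Plumbing rough-in = (1 + 4·2 + 15)/6 = 24/6 = 4; σ²_Plumbing rough-in = ((15−1)/6)² = 5.444
te_HVAC install = (1 + 4·6 + 11)/6 = 36/6 = 6; σ²_HVAC install = ((11−1)/6)² = 2.778
te_Insulation = (6 + 4·7 + 20)/6 = 54/6 = 9; σ²_Insulation = ((20−6)/6)² = 5.444
te_Drywall = (4 + 4·9 + 20)/6 = 60/6 = 10; σ²_Drywall = ((20−4)/6)² = 7.111
te_Painting = (11 + 4·13 + 21)/6 = 84/6 = 14; σ²_Painting = ((21−11)/6)² = 2.778
te_Flooring = (8 + 4·12 + 28)/6 = 84/6 = 14; σ²_Flooring = ((28−8)/6)² = 11.111
te_Trim work = (1 + 4·5 + 9)/6 = 30/6 = 5; σ²_Trim work = ((9−1)/6)² = 1.778

Forward pass:
ES_Electrical rough-in = 0; EF_Electrical rough-in = 15
ES_Plumbing rough-in = 0; EF_Plumbing rough-in = 4
ES_HVAC install = 4; EF_HVAC install = 4+6 = 10
ES_Insulation = max(EF_Electrical rough-in=15, EF_Plumbing rough-in=4) = 15; EF_Insulation = 15+9 = 24
ES_Drywall = 24; EF_Drywall = 24+10 = 34
ES_Painting = 15; EF_Painting = 15+14 = 29
ES_Flooring = 29; EF_Flooring = 29+14 = 43
ES_Trim work = max(EF_HVAC install=10, EF_Insulation=24, EF_Drywall=34, EF_Flooring=43) = 43; EF_Trim work = 43+5 = 48
Expected project duration μ = 48 hours. Critical path: Electrical rough-in → Painting → Flooring → Trim work.

Variance along critical path = 5.444 + 2.778 + 11.111 + 1.778 = 21.111; σ = √21.111 = 4.595 hours.
Z = (55 − 48) / 4.595 = 1.524
P(T ≤ 55) = Φ(1.524) ≈ 0.936

0.936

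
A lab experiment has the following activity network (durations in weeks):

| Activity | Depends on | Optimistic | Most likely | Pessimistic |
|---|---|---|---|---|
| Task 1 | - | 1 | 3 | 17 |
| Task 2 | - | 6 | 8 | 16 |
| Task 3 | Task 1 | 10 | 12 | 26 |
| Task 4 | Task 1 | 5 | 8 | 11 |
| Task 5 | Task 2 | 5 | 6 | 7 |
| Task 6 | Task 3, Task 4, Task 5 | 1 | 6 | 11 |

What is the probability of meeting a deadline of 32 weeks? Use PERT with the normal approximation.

0.955

te_Task 1 = (1 + 4·3 + 17)/6 = 30/6 = 5; σ²_Task 1 = ((17−1)/6)² = 7.111
te_Task 2 = (6 + 4·8 + 16)/6 = 54/6 = 9; σ²_Task 2 = ((16−6)/6)² = 2.778
te_Task 3 = (10 + 4·12 + 26)/6 = 84/6 = 14; σ²_Task 3 = ((26−10)/6)² = 7.111
te_Task 4 = (5 + 4·8 + 11)/6 = 48/6 = 8; σ²_Task 4 = ((11−5)/6)² = 1.000
te_Task 5 = (5 + 4·6 + 7)/6 = 36/6 = 6; σ²_Task 5 = ((7−5)/6)² = 0.111
te_Task 6 = (1 + 4·6 + 11)/6 = 36/6 = 6; σ²_Task 6 = ((11−1)/6)² = 2.778

Forward pass:
ES_Task 1 = 0; EF_Task 1 = 5
ES_Task 2 = 0; EF_Task 2 = 9
ES_Task 3 = 5; EF_Task 3 = 5+14 = 19
ES_Task 4 = 5; EF_Task 4 = 5+8 = 13
ES_Task 5 = 9; EF_Task 5 = 9+6 = 15
ES_Task 6 = max(EF_Task 3=19, EF_Task 4=13, EF_Task 5=15) = 19; EF_Task 6 = 19+6 = 25
Expected project duration μ = 25 weeks. Critical path: Task 1 → Task 3 → Task 6.

Variance along critical path = 7.111 + 7.111 + 2.778 = 17.000; σ = √17.000 = 4.123 weeks.
Z = (32 − 25) / 4.123 = 1.698
P(T ≤ 32) = Φ(1.698) ≈ 0.955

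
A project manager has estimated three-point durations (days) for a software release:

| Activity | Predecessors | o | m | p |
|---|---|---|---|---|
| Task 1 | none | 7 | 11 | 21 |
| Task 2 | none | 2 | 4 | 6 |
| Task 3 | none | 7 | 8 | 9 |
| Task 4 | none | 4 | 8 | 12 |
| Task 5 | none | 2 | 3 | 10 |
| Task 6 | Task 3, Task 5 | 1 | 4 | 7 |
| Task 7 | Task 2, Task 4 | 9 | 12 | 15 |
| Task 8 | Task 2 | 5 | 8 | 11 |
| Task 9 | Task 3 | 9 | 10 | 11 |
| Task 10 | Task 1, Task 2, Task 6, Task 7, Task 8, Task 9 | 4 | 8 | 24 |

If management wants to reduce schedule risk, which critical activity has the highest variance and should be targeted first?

Task 10

te_Task 1 = (7 + 4·11 + 21)/6 = 72/6 = 12; σ²_Task 1 = ((21−7)/6)² = 5.444
te_Task 2 = (2 + 4·4 + 6)/6 = 24/6 = 4; σ²_Task 2 = ((6−2)/6)² = 0.444
te_Task 3 = (7 + 4·8 + 9)/6 = 48/6 = 8; σ²_Task 3 = ((9−7)/6)² = 0.111
te_Task 4 = (4 + 4·8 + 12)/6 = 48/6 = 8; σ²_Task 4 = ((12−4)/6)² = 1.778
te_Task 5 = (2 + 4·3 + 10)/6 = 24/6 = 4; σ²_Task 5 = ((10−2)/6)² = 1.778
te_Task 6 = (1 + 4·4 + 7)/6 = 24/6 = 4; σ²_Task 6 = ((7−1)/6)² = 1.000
te_Task 7 = (9 + 4·12 + 15)/6 = 72/6 = 12; σ²_Task 7 = ((15−9)/6)² = 1.000
te_Task 8 = (5 + 4·8 + 11)/6 = 48/6 = 8; σ²_Task 8 = ((11−5)/6)² = 1.000
te_Task 9 = (9 + 4·10 + 11)/6 = 60/6 = 10; σ²_Task 9 = ((11−9)/6)² = 0.111
te_Task 10 = (4 + 4·8 + 24)/6 = 60/6 = 10; σ²_Task 10 = ((24−4)/6)² = 11.111

Forward pass:
ES_Task 1 = 0; EF_Task 1 = 12
ES_Task 2 = 0; EF_Task 2 = 4
ES_Task 3 = 0; EF_Task 3 = 8
ES_Task 4 = 0; EF_Task 4 = 8
ES_Task 5 = 0; EF_Task 5 = 4
ES_Task 6 = max(EF_Task 3=8, EF_Task 5=4) = 8; EF_Task 6 = 8+4 = 12
ES_Task 7 = max(EF_Task 2=4, EF_Task 4=8) = 8; EF_Task 7 = 8+12 = 20
ES_Task 8 = 4; EF_Task 8 = 4+8 = 12
ES_Task 9 = 8; EF_Task 9 = 8+10 = 18
ES_Task 10 = max(EF_Task 1=12, EF_Task 2=4, EF_Task 6=12, EF_Task 7=20, EF_Task 8=12, EF_Task 9=18) = 20; EF_Task 10 = 20+10 = 30
Expected project duration μ = 30 days. Critical path: Task 4 → Task 7 → Task 10.

Variances on critical path: σ²_Task 4=1.778, σ²_Task 7=1.000, σ²_Task 10=11.111.
Largest is σ²_Task 10 = 11.111.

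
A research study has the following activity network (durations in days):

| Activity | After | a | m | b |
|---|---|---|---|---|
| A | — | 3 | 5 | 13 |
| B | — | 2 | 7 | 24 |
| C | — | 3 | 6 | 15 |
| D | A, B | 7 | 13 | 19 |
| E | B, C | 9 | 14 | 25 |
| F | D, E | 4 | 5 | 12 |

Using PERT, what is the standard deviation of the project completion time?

4.73 days

te_A = (3 + 4·5 + 13)/6 = 36/6 = 6; σ²_A = ((13−3)/6)² = 2.778
te_B = (2 + 4·7 + 24)/6 = 54/6 = 9; σ²_B = ((24−2)/6)² = 13.444
te_C = (3 + 4·6 + 15)/6 = 42/6 = 7; σ²_C = ((15−3)/6)² = 4.000
te_D = (7 + 4·13 + 19)/6 = 78/6 = 13; σ²_D = ((19−7)/6)² = 4.000
te_E = (9 + 4·14 + 25)/6 = 90/6 = 15; σ²_E = ((25−9)/6)² = 7.111
te_F = (4 + 4·5 + 12)/6 = 36/6 = 6; σ²_F = ((12−4)/6)² = 1.778

Forward pass:
ES_A = 0; EF_A = 6
ES_B = 0; EF_B = 9
ES_C = 0; EF_C = 7
ES_D = max(EF_A=6, EF_B=9) = 9; EF_D = 9+13 = 22
ES_E = max(EF_B=9, EF_C=7) = 9; EF_E = 9+15 = 24
ES_F = max(EF_D=22, EF_E=24) = 24; EF_F = 24+6 = 30
Expected project duration μ = 30 days. Critical path: B → E → F.

Variance along critical path = 13.444 + 7.111 + 1.778 = 22.333
σ = √22.333 = 4.726 days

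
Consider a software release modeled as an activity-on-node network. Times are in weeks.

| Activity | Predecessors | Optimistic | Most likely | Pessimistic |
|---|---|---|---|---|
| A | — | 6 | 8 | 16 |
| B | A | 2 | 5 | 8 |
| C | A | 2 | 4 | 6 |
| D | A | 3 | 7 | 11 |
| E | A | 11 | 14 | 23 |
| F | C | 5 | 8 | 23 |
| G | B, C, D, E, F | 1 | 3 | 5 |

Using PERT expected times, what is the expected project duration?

te_A = (6 + 4·8 + 16)/6 = 54/6 = 9
te_B = (2 + 4·5 + 8)/6 = 30/6 = 5
te_C = (2 + 4·4 + 6)/6 = 24/6 = 4
te_D = (3 + 4·7 + 11)/6 = 42/6 = 7
te_E = (11 + 4·14 + 23)/6 = 90/6 = 15
te_F = (5 + 4·8 + 23)/6 = 60/6 = 10
te_G = (1 + 4·3 + 5)/6 = 18/6 = 3

Forward pass:
ES_A = 0; EF_A = 9
ES_B = 9; EF_B = 9+5 = 14
ES_C = 9; EF_C = 9+4 = 13
ES_D = 9; EF_D = 9+7 = 16
ES_E = 9; EF_E = 9+15 = 24
ES_F = 13; EF_F = 13+10 = 23
ES_G = max(EF_B=14, EF_C=13, EF_D=16, EF_E=24, EF_F=23) = 24; EF_G = 24+3 = 27
Expected project duration μ = 27 weeks. Critical path: A → E → G.

27 weeks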